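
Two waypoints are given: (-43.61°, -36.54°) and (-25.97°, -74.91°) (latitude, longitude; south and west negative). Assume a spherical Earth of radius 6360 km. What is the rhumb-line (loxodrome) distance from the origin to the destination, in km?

Δψ = ln[tan(π/4+φ₂/2)/tan(π/4+φ₁/2)] = +0.3778;  Δφ = +0.3079 rad,  Δλ = -0.6697 rad
q = Δφ/Δψ = 0.8148
d = R·√(Δφ² + q²Δλ²) = 6360·0.62654 = 3985 km

3985 km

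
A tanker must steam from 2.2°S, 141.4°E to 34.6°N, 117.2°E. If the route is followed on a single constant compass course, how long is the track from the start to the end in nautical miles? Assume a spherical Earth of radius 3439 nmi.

2597 nmi

Rhumb course C = atan2(Δλ, Δψ) with Δψ = ln[tan(π/4+φ₂/2)/tan(π/4+φ₁/2)] = +0.6827, Δλ = -0.4224 → C = 328.26°
d = R·|Δφ| / |cos C| = 3439·0.64228 / 0.85042 = 2597 nmi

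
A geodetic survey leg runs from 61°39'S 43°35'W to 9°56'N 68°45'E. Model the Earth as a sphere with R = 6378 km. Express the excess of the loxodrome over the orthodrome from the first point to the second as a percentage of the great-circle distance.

5.6%

Great circle: σ = 1.9066 rad → d_gc = Rσ = 12160.4 km
Rhumb: Δφ = +1.2494, Δλ = +1.9606, Δψ = +1.5503, q = Δφ/Δψ = 0.8059 → d_rh = R√(Δφ²+q²Δλ²) = 12847.1 km
Excess = (12847.1 − 12160.4) / 12160.4 = 686.7 / 12160.4 = 5.647% ≈ 5.6%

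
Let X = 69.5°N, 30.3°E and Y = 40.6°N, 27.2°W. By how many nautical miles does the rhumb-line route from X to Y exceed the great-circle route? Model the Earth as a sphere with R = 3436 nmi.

74 nmi

Great circle: cos σ = sin φ₁ sin φ₂ + cos φ₁ cos φ₂ cos Δλ,  σ = 0.7191 rad → d_gc = 2470.7 nmi
Rhumb line: Δψ = -0.9336, q = Δφ/Δψ = 0.5403, d_rh = R√(Δφ²+q²Δλ²) = 2544.6 nmi
Excess = 2544.6 − 2470.7 = 73.9 ≈ 74 nmi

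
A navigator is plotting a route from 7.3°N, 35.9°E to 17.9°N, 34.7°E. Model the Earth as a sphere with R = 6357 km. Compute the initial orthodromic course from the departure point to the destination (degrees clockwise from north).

353.8°

N = sin Δλ·cos φ₂ = -0.0199;  D = cos φ₁ sin φ₂ − sin φ₁ cos φ₂ cos Δλ = +0.1840
initial course = atan2(N, D) = 353.82°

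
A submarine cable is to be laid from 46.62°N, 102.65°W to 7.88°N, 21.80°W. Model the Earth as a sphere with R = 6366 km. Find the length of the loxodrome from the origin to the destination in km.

Δψ = ln[tan(π/4+φ₂/2)/tan(π/4+φ₁/2)] = -0.7840;  Δφ = -0.6761 rad,  Δλ = +1.4111 rad
q = Δφ/Δψ = 0.8625
d = R·√(Δφ² + q²Δλ²) = 6366·1.39222 = 8863 km

8863 km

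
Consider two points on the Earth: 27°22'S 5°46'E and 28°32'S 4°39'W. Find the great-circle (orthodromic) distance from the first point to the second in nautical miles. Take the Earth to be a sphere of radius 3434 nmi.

556 nmi

Haversine: a = sin²(Δφ/2)+cos φ₁ cos φ₂ sin²(Δλ/2) = 0.00653;  σ = 2·atan2(√a,√(1−a))
σ = 9.272° → d = Rσ = 3434·0.16183 = 556 nmi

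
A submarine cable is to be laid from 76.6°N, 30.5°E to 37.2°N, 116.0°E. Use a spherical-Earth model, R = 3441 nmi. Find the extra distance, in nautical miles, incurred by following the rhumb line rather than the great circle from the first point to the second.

Great circle: cos σ = sin φ₁ sin φ₂ + cos φ₁ cos φ₂ cos Δλ,  σ = 0.9240 rad → d_gc = 3179.5 nmi
Rhumb line: Δψ = -1.4412, q = Δφ/Δψ = 0.4771, d_rh = R√(Δφ²+q²Δλ²) = 3406.2 nmi
Excess = 3406.2 − 3179.5 = 226.7 ≈ 227 nmi

227 nmi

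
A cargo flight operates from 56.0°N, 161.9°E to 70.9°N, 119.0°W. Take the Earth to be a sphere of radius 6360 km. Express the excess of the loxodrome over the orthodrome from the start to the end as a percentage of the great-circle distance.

6.9%

Great circle: σ = 0.6129 rad → d_gc = Rσ = 3897.9 km
Rhumb: Δφ = +0.2601, Δλ = +1.3806, Δψ = +0.5973, q = Δφ/Δψ = 0.4354 → d_rh = R√(Δφ²+q²Δλ²) = 4165.2 km
Excess = (4165.2 − 3897.9) / 3897.9 = 267.3 / 3897.9 = 6.86% ≈ 6.9%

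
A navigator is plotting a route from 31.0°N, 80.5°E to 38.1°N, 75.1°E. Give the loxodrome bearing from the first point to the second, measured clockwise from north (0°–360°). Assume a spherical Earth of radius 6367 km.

Meridional parts: M(φ₁)=+0.5696, M(φ₂)=+0.7202 → ΔM = +0.1506;  Δλ = -0.0942 rad
tan C = Δλ / ΔM = -0.6256 → C = 327.97°

328.0°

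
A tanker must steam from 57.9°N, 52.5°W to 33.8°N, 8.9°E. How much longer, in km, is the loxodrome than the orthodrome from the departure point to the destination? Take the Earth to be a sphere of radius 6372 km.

141 km

Great circle: cos σ = sin φ₁ sin φ₂ + cos φ₁ cos φ₂ cos Δλ,  σ = 0.8194 rad → d_gc = 5221.5 km
Rhumb line: Δψ = -0.6184, q = Δφ/Δψ = 0.6802, d_rh = R√(Δφ²+q²Δλ²) = 5362.3 km
Excess = 5362.3 − 5221.5 = 140.8 ≈ 141 km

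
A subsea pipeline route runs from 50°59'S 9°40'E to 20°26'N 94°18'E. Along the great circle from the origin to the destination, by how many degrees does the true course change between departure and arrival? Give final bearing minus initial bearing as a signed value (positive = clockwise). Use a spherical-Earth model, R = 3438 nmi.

At departure: θ₁ = atan2(sin Δλ cos φ₂, cos φ₁ sin φ₂ − sin φ₁ cos φ₂ cos Δλ) = 72.85°
At arrival: θ₂ = atan2(sin Δλ cos φ₁, −cos φ₂ sin φ₁ + sin φ₂ cos φ₁ cos Δλ) = 39.94°
Δθ = θ₂ − θ₁ = -32.9°

-32.9°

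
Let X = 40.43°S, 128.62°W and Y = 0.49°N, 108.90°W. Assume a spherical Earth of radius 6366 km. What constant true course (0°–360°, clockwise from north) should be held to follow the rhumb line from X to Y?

Δψ = ln[tan(π/4+φ₂/2)/tan(π/4+φ₁/2)] = +0.7813
Δλ = +0.3442 rad (taken the short way round)
course = atan2(Δλ, Δψ) = 23.77°

23.8°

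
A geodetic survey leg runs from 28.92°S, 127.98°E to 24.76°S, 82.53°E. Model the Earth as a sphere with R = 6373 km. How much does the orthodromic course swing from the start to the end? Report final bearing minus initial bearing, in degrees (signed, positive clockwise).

Initial bearing θ₁ = atan2(sin Δλ cos φ₂, cos φ₁ sin φ₂ − sin φ₁ cos φ₂ cos Δλ) = 264.83°
Final bearing θ₂ = (initial bearing from the destination back to the start) + 180° = 286.26°
Δθ = θ₂ − θ₁ = +21.4°

+21.4°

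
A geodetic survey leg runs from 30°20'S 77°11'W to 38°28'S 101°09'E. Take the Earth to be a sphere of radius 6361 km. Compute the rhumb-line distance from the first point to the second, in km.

16334 km

Rhumb course C = atan2(Δλ, Δψ) with Δψ = ln[tan(π/4+φ₂/2)/tan(π/4+φ₁/2)] = -0.1723, Δλ = +3.1125 → C = 93.17°
d = R·|Δφ| / |cos C| = 6361·0.14195 / 0.05528 = 16334 km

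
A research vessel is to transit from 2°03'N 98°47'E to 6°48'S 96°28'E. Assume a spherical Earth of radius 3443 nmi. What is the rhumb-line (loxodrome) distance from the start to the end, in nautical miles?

550 nmi

Rhumb course C = atan2(Δλ, Δψ) with Δψ = ln[tan(π/4+φ₂/2)/tan(π/4+φ₁/2)] = -0.1547, Δλ = -0.0404 → C = 194.64°
d = R·|Δφ| / |cos C| = 3443·0.15446 / 0.96752 = 550 nmi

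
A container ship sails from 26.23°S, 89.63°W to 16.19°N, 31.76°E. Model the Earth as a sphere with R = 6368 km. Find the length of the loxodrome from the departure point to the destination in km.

13945 km

Rhumb course C = atan2(Δλ, Δψ) with Δψ = ln[tan(π/4+φ₂/2)/tan(π/4+φ₁/2)] = +0.7611, Δλ = +2.1187 → C = 70.24°
d = R·|Δφ| / |cos C| = 6368·0.74037 / 0.33808 = 13945 km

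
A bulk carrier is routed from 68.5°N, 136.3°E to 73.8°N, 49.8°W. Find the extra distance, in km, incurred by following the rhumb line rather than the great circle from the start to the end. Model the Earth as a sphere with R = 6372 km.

2049 km

Great circle: cos σ = sin φ₁ sin φ₂ + cos φ₁ cos φ₂ cos Δλ,  σ = 0.6570 rad → d_gc = 4186.7 km
Rhumb line: Δψ = +0.2882, q = Δφ/Δψ = 0.3210, d_rh = R√(Δφ²+q²Δλ²) = 6235.8 km
Excess = 6235.8 − 4186.7 = 2049.1 ≈ 2049 km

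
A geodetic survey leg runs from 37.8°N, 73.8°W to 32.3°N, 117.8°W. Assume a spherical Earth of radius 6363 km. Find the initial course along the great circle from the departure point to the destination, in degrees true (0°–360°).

274.8°

θ = atan2( sin Δλ·cos φ₂ ,  cos φ₁ sin φ₂ − sin φ₁ cos φ₂ cos Δλ )
  = atan2(-0.5872, +0.0496) = 274.82°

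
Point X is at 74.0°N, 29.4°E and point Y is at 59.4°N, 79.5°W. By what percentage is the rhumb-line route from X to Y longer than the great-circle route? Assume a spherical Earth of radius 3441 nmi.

Great circle: σ = 0.6730 rad → d_gc = Rσ = 2315.8 nmi
Rhumb: Δφ = -0.2548, Δλ = -1.9007, Δψ = -0.6661, q = Δφ/Δψ = 0.3826 → d_rh = R√(Δφ²+q²Δλ²) = 2651.3 nmi
Excess = (2651.3 − 2315.8) / 2315.8 = 335.5 / 2315.8 = 14.49% ≈ 14.5%

14.5%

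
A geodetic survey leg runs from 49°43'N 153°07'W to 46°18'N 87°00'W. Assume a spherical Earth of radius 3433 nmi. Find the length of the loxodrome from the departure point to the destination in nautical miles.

Δψ = ln[tan(π/4+φ₂/2)/tan(π/4+φ₁/2)] = -0.0892;  Δφ = -0.0596 rad,  Δλ = +1.1540 rad
q = Δφ/Δψ = 0.6687
d = R·√(Δφ² + q²Δλ²) = 3433·0.77392 = 2657 nmi

2657 nmi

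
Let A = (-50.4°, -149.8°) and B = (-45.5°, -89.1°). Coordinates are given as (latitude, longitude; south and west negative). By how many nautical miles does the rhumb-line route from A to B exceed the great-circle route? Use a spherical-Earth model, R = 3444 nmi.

66 nmi

Great circle: cos σ = sin φ₁ sin φ₂ + cos φ₁ cos φ₂ cos Δλ,  σ = 0.6948 rad → d_gc = 2392.7 nmi
Rhumb line: Δψ = +0.1278, q = Δφ/Δψ = 0.6691, d_rh = R√(Δφ²+q²Δλ²) = 2458.9 nmi
Excess = 2458.9 − 2392.7 = 66.2 ≈ 66 nmi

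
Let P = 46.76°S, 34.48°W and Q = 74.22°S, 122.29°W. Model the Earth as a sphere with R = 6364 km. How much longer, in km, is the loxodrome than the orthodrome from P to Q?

405 km

Great circle: cos σ = sin φ₁ sin φ₂ + cos φ₁ cos φ₂ cos Δλ,  σ = 0.7839 rad → d_gc = 4988.8 km
Rhumb line: Δψ = -1.0508, q = Δφ/Δψ = 0.4561, d_rh = R√(Δφ²+q²Δλ²) = 5393.7 km
Excess = 5393.7 − 4988.8 = 404.9 ≈ 405 km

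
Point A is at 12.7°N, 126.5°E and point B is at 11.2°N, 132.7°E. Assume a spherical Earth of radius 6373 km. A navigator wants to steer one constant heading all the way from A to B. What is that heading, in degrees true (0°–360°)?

Δψ = ln[tan(π/4+φ₂/2)/tan(π/4+φ₁/2)] = -0.0268
Δλ = +0.1082 rad (taken the short way round)
course = atan2(Δλ, Δψ) = 103.89°

103.9°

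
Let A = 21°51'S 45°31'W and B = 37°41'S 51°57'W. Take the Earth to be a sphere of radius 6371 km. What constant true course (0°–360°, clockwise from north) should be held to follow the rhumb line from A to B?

199.3°

Meridional parts: M(φ₁)=-0.3909, M(φ₂)=-0.7110 → ΔM = -0.3200;  Δλ = -0.1123 rad
tan C = Δλ / ΔM = +0.3508 → C = 199.33°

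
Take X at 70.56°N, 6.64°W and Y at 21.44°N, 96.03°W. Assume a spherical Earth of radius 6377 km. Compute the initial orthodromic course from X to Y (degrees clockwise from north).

N = sin Δλ·cos φ₂ = -0.9307;  D = cos φ₁ sin φ₂ − sin φ₁ cos φ₂ cos Δλ = +0.1123
initial course = atan2(N, D) = 276.88°

276.9°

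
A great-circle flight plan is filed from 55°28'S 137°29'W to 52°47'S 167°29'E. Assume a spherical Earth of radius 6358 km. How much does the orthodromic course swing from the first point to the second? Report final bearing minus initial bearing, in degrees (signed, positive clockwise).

At departure: θ₁ = atan2(sin Δλ cos φ₂, cos φ₁ sin φ₂ − sin φ₁ cos φ₂ cos Δλ) = 251.49°
At arrival: θ₂ = atan2(sin Δλ cos φ₁, −cos φ₂ sin φ₁ + sin φ₂ cos φ₁ cos Δλ) = 297.28°
Δθ = θ₂ − θ₁ = +45.8°

+45.8°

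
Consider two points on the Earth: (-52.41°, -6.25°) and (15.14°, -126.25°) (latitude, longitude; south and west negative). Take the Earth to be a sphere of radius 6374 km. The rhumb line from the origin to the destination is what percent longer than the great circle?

4.1%

Great circle: σ = 2.0960 rad → d_gc = Rσ = 13359.8 km
Rhumb: Δφ = +1.1790, Δλ = -2.0944, Δψ = +1.3452, q = Δφ/Δψ = 0.8764 → d_rh = R√(Δφ²+q²Δλ²) = 13905.4 km
Excess = (13905.4 − 13359.8) / 13359.8 = 545.6 / 13359.8 = 4.08% ≈ 4.1%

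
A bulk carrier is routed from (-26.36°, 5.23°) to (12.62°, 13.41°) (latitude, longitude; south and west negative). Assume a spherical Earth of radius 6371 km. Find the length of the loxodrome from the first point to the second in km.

Rhumb course C = atan2(Δλ, Δψ) with Δψ = ln[tan(π/4+φ₂/2)/tan(π/4+φ₁/2)] = +0.6993, Δλ = +0.1428 → C = 11.54°
d = R·|Δφ| / |cos C| = 6371·0.68033 / 0.97979 = 4424 km

4424 km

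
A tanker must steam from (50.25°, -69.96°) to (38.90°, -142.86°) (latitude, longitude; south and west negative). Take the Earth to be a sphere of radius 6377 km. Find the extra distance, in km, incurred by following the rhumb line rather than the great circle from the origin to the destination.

Great circle: cos σ = sin φ₁ sin φ₂ + cos φ₁ cos φ₂ cos Δλ,  σ = 0.8904 rad → d_gc = 5677.8 km
Rhumb line: Δψ = -0.2794, q = Δφ/Δψ = 0.7089, d_rh = R√(Δφ²+q²Δλ²) = 5888.9 km
Excess = 5888.9 − 5677.8 = 211.1 ≈ 211 km

211 km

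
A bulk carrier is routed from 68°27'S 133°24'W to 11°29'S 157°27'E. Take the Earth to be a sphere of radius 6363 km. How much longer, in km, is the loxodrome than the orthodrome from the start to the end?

Great circle: cos σ = sin φ₁ sin φ₂ + cos φ₁ cos φ₂ cos Δλ,  σ = 1.2521 rad → d_gc = 7967.4 km
Rhumb line: Δψ = +1.4573, q = Δφ/Δψ = 0.6822, d_rh = R√(Δφ²+q²Δλ²) = 8214.2 km
Excess = 8214.2 − 7967.4 = 246.8 ≈ 247 km

247 km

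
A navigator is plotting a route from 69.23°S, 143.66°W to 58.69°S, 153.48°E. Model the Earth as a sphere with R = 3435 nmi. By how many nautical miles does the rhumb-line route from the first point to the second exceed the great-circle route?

Great circle: cos σ = sin φ₁ sin φ₂ + cos φ₁ cos φ₂ cos Δλ,  σ = 0.4888 rad → d_gc = 1678.9 nmi
Rhumb line: Δψ = +0.4247, q = Δφ/Δψ = 0.4331, d_rh = R√(Δφ²+q²Δλ²) = 1750.3 nmi
Excess = 1750.3 − 1678.9 = 71.4 ≈ 71 nmi

71 nmi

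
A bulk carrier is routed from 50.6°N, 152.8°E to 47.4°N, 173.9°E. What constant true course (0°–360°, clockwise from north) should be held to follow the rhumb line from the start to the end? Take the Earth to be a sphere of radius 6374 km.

Meridional parts: M(φ₁)=+1.0271, M(φ₂)=+0.9419 → ΔM = -0.0852;  Δλ = +0.3683 rad
tan C = Δλ / ΔM = -4.3238 → C = 103.02°

103.0°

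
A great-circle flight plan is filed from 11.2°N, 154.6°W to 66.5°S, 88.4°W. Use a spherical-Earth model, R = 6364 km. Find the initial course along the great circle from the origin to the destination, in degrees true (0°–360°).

158.6°

θ = atan2( sin Δλ·cos φ₂ ,  cos φ₁ sin φ₂ − sin φ₁ cos φ₂ cos Δλ )
  = atan2(+0.3648, -0.9308) = 158.60°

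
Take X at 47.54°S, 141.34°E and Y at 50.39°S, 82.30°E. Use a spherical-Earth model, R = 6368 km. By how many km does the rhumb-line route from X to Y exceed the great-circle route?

Great circle: cos σ = sin φ₁ sin φ₂ + cos φ₁ cos φ₂ cos Δλ,  σ = 0.6603 rad → d_gc = 4205.1 km
Rhumb line: Δψ = -0.0758, q = Δφ/Δψ = 0.6563, d_rh = R√(Δφ²+q²Δλ²) = 4318.0 km
Excess = 4318.0 − 4205.1 = 112.9 ≈ 113 km

113 km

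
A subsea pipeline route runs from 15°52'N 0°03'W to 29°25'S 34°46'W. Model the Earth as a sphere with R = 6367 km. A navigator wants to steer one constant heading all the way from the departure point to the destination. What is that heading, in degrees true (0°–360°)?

216.5°

Meridional parts: M(φ₁)=+0.2805, M(φ₂)=-0.5376 → ΔM = -0.8181;  Δλ = -0.6059 rad
tan C = Δλ / ΔM = +0.7406 → C = 216.52°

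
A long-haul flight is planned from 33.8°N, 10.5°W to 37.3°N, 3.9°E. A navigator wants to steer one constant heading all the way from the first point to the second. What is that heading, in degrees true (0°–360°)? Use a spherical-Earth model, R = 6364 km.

73.4°

Δψ = ln[tan(π/4+φ₂/2)/tan(π/4+φ₁/2)] = +0.0751
Δλ = +0.2513 rad (taken the short way round)
course = atan2(Δλ, Δψ) = 73.36°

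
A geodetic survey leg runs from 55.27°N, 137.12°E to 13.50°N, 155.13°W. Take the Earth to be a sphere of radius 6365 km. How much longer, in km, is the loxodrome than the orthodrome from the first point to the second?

Great circle: cos σ = sin φ₁ sin φ₂ + cos φ₁ cos φ₂ cos Δλ,  σ = 1.1575 rad → d_gc = 7367.6 km
Rhumb line: Δψ = -0.9246, q = Δφ/Δψ = 0.7884, d_rh = R√(Δφ²+q²Δλ²) = 7532.9 km
Excess = 7532.9 − 7367.6 = 165.3 ≈ 165 km

165 km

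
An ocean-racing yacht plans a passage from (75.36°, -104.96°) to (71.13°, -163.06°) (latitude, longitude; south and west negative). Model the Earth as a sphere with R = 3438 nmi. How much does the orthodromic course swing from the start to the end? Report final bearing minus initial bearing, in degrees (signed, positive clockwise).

-56.0°

Initial bearing θ₁ = atan2(sin Δλ cos φ₂, cos φ₁ sin φ₂ − sin φ₁ cos φ₂ cos Δλ) = 285.04°
Final bearing θ₂ = (initial bearing from the destination back to the start) + 180° = 229.00°
Δθ = θ₂ − θ₁ = -56.0°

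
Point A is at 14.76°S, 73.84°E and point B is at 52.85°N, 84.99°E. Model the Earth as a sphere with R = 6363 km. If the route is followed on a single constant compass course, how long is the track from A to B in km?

Rhumb course C = atan2(Δλ, Δψ) with Δψ = ln[tan(π/4+φ₂/2)/tan(π/4+φ₁/2)] = +1.3510, Δλ = +0.1946 → C = 8.20°
d = R·|Δφ| / |cos C| = 6363·1.18002 / 0.98978 = 7586 km

7586 km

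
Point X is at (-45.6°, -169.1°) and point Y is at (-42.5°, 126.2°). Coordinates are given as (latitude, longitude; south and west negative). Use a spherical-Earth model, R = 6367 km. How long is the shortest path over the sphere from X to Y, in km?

5036 km

cos σ = sin φ₁ sin φ₂ + cos φ₁ cos φ₂ cos Δλ
      = sin(-45.60°)sin(-42.50°) + cos(-45.60°)cos(-42.50°)cos(-64.70°) = 0.7031
σ = 45.320° → d = Rσ = 6367·0.79099 = 5036 km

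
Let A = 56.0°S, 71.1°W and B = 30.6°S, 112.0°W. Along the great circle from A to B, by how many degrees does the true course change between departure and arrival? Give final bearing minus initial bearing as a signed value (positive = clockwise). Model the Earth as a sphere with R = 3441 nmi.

At departure: θ₁ = atan2(sin Δλ cos φ₂, cos φ₁ sin φ₂ − sin φ₁ cos φ₂ cos Δλ) = 294.32°
At arrival: θ₂ = atan2(sin Δλ cos φ₁, −cos φ₂ sin φ₁ + sin φ₂ cos φ₁ cos Δλ) = 323.70°
Δθ = θ₂ − θ₁ = +29.4°

+29.4°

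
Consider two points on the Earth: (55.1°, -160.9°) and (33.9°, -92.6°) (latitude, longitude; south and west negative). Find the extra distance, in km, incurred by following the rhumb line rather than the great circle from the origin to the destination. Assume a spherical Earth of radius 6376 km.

Great circle: cos σ = sin φ₁ sin φ₂ + cos φ₁ cos φ₂ cos Δλ,  σ = 0.8853 rad → d_gc = 5644.9 km
Rhumb line: Δψ = -0.5277, q = Δφ/Δψ = 0.7011, d_rh = R√(Δφ²+q²Δλ²) = 5827.9 km
Excess = 5827.9 − 5644.9 = 183.0 ≈ 183 km

183 km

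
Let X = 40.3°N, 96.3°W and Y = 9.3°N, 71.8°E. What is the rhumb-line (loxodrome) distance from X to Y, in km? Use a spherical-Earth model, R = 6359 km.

Rhumb course C = atan2(Δλ, Δψ) with Δψ = ln[tan(π/4+φ₂/2)/tan(π/4+φ₁/2)] = -0.6067, Δλ = +2.9339 → C = 101.68°
d = R·|Δφ| / |cos C| = 6359·0.54105 / 0.20251 = 16989 km

16989 km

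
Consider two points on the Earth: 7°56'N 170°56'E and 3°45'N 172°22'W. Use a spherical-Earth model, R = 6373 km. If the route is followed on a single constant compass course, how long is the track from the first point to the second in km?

Rhumb course C = atan2(Δλ, Δψ) with Δψ = ln[tan(π/4+φ₂/2)/tan(π/4+φ₁/2)] = -0.0734, Δλ = +0.2915 → C = 104.14°
d = R·|Δφ| / |cos C| = 6373·0.07301 / 0.24424 = 1905 km

1905 km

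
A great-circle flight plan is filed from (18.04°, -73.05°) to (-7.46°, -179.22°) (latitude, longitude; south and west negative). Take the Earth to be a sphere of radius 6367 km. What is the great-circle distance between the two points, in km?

Haversine: a = sin²(Δφ/2)+cos φ₁ cos φ₂ sin²(Δλ/2) = 0.65138;  σ = 2·atan2(√a,√(1−a))
σ = 107.624° → d = Rσ = 6367·1.87839 = 11960 km

11960 km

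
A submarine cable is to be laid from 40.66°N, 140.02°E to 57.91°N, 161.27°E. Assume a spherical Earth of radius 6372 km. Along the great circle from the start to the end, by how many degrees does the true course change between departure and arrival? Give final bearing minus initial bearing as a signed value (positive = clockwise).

At departure: θ₁ = atan2(sin Δλ cos φ₂, cos φ₁ sin φ₂ − sin φ₁ cos φ₂ cos Δλ) = 31.03°
At arrival: θ₂ = atan2(sin Δλ cos φ₁, −cos φ₂ sin φ₁ + sin φ₂ cos φ₁ cos Δλ) = 47.40°
Δθ = θ₂ − θ₁ = +16.4°

+16.4°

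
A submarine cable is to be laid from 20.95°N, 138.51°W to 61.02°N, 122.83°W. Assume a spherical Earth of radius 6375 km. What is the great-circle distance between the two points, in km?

4623 km

Haversine: a = sin²(Δφ/2)+cos φ₁ cos φ₂ sin²(Δλ/2) = 0.12579;  σ = 2·atan2(√a,√(1−a))
σ = 41.546° → d = Rσ = 6375·0.72512 = 4623 km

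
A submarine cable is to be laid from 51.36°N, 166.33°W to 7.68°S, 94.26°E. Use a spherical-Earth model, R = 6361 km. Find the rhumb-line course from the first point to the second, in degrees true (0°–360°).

Δψ = ln[tan(π/4+φ₂/2)/tan(π/4+φ₁/2)] = -1.1826
Δλ = -1.7350 rad (taken the short way round)
course = atan2(Δλ, Δψ) = 235.72°

235.7°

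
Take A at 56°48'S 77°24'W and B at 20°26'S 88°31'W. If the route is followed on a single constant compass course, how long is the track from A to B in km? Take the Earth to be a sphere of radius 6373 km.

4150 km

Rhumb course C = atan2(Δλ, Δψ) with Δψ = ln[tan(π/4+φ₂/2)/tan(π/4+φ₁/2)] = +0.8458, Δλ = -0.1940 → C = 347.08°
d = R·|Δφ| / |cos C| = 6373·0.63472 / 0.97469 = 4150 km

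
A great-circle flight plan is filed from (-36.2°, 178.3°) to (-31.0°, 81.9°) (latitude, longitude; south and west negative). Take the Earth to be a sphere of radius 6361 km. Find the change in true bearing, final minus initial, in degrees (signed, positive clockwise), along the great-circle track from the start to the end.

+63.6°

At departure: θ₁ = atan2(sin Δλ cos φ₂, cos φ₁ sin φ₂ − sin φ₁ cos φ₂ cos Δλ) = 241.01°
At arrival: θ₂ = atan2(sin Δλ cos φ₁, −cos φ₂ sin φ₁ + sin φ₂ cos φ₁ cos Δλ) = 304.57°
Δθ = θ₂ − θ₁ = +63.6°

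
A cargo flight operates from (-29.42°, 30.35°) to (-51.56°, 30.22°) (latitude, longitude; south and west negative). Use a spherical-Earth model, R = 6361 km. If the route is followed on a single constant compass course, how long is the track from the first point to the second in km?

2458 km

Δψ = ln[tan(π/4+φ₂/2)/tan(π/4+φ₁/2)] = -0.5161;  Δφ = -0.3864 rad,  Δλ = -0.0023 rad
q = Δφ/Δψ = 0.7487
d = R·√(Δφ² + q²Δλ²) = 6361·0.38642 = 2458 km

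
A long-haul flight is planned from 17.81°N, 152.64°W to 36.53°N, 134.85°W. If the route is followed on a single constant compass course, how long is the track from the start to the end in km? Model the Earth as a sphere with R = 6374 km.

Rhumb course C = atan2(Δλ, Δψ) with Δψ = ln[tan(π/4+φ₂/2)/tan(π/4+φ₁/2)] = +0.3698, Δλ = +0.3105 → C = 40.02°
d = R·|Δφ| / |cos C| = 6374·0.32673 / 0.76582 = 2719 km

2719 km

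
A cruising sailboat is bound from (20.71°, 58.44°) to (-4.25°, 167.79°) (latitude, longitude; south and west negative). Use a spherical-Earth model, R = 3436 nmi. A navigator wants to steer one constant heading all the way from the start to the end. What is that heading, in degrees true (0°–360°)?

103.1°

Meridional parts: M(φ₁)=+0.3696, M(φ₂)=-0.0742 → ΔM = -0.4438;  Δλ = +1.9085 rad
tan C = Δλ / ΔM = -4.3000 → C = 103.09°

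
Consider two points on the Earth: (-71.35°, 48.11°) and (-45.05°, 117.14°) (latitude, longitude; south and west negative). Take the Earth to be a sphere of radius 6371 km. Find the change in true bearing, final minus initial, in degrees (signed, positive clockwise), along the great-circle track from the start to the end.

At departure: θ₁ = atan2(sin Δλ cos φ₂, cos φ₁ sin φ₂ − sin φ₁ cos φ₂ cos Δλ) = 88.85°
At arrival: θ₂ = atan2(sin Δλ cos φ₁, −cos φ₂ sin φ₁ + sin φ₂ cos φ₁ cos Δλ) = 26.91°
Δθ = θ₂ − θ₁ = -61.9°

-61.9°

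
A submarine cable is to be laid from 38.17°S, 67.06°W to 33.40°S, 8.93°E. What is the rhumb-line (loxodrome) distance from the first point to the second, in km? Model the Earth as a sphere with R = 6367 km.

Δψ = ln[tan(π/4+φ₂/2)/tan(π/4+φ₁/2)] = +0.1027;  Δφ = +0.0833 rad,  Δλ = +1.3263 rad
q = Δφ/Δψ = 0.8107
d = R·√(Δφ² + q²Δλ²) = 6367·1.07848 = 6867 km

6867 km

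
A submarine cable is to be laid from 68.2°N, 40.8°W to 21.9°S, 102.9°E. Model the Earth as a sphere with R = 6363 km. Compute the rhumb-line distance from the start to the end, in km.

Δψ = ln[tan(π/4+φ₂/2)/tan(π/4+φ₁/2)] = -2.0392;  Δφ = -1.5725 rad,  Δλ = +2.5080 rad
q = Δφ/Δψ = 0.7712
d = R·√(Δφ² + q²Δλ²) = 6363·2.49272 = 15861 km

15861 km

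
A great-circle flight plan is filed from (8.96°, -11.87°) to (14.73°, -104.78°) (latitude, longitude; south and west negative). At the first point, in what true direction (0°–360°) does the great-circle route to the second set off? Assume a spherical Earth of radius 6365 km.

285.0°

N = sin Δλ·cos φ₂ = -0.9659;  D = cos φ₁ sin φ₂ − sin φ₁ cos φ₂ cos Δλ = +0.2588
initial course = atan2(N, D) = 285.00°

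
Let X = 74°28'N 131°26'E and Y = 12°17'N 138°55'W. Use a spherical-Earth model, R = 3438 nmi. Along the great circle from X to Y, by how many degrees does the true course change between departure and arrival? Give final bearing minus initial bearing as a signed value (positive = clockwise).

+77.1°

Initial bearing θ₁ = atan2(sin Δλ cos φ₂, cos φ₁ sin φ₂ − sin φ₁ cos φ₂ cos Δλ) = 87.00°
Final bearing θ₂ = (initial bearing from the destination back to the start) + 180° = 164.12°
Δθ = θ₂ − θ₁ = +77.1°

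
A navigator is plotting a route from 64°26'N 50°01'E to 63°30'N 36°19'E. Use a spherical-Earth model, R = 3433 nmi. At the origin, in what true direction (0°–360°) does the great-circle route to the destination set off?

267.4°

N = sin Δλ·cos φ₂ = -0.1057;  D = cos φ₁ sin φ₂ − sin φ₁ cos φ₂ cos Δλ = -0.0048
initial course = atan2(N, D) = 267.38°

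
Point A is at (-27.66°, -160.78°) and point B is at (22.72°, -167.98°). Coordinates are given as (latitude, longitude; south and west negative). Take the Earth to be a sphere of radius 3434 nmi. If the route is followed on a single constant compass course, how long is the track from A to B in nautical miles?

Δψ = ln[tan(π/4+φ₂/2)/tan(π/4+φ₁/2)] = +0.9100;  Δφ = +0.8793 rad,  Δλ = -0.1257 rad
q = Δφ/Δψ = 0.9662
d = R·√(Δφ² + q²Δλ²) = 3434·0.88764 = 3048 nmi

3048 nmi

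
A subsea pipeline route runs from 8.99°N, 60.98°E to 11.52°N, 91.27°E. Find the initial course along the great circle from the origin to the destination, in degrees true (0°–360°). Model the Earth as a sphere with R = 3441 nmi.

N = sin Δλ·cos φ₂ = +0.4942;  D = cos φ₁ sin φ₂ − sin φ₁ cos φ₂ cos Δλ = +0.0650
initial course = atan2(N, D) = 82.50°

82.5°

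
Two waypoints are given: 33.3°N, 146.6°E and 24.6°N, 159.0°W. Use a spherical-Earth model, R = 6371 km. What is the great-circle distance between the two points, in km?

5322 km

cos σ = sin φ₁ sin φ₂ + cos φ₁ cos φ₂ cos Δλ
      = sin(33.30°)sin(24.60°) + cos(33.30°)cos(24.60°)cos(54.40°) = 0.6709
σ = 47.861° → d = Rσ = 6371·0.83533 = 5322 km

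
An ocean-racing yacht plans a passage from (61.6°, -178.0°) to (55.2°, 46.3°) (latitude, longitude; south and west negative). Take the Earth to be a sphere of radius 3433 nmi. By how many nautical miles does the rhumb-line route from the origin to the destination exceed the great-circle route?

Great circle: cos σ = sin φ₁ sin φ₂ + cos φ₁ cos φ₂ cos Δλ,  σ = 1.0145 rad → d_gc = 3482.8 nmi
Rhumb line: Δψ = -0.2139, q = Δφ/Δψ = 0.5223, d_rh = R√(Δφ²+q²Δλ²) = 4263.7 nmi
Excess = 4263.7 − 3482.8 = 780.9 ≈ 781 nmi

781 nmi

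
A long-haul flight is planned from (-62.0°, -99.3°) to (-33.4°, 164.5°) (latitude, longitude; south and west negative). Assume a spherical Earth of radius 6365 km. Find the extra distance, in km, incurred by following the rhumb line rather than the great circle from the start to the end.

Great circle: cos σ = sin φ₁ sin φ₂ + cos φ₁ cos φ₂ cos Δλ,  σ = 1.1111 rad → d_gc = 7071.86 km
Rhumb line: Δψ = +0.7699, q = Δφ/Δψ = 0.6483, d_rh = R√(Δφ²+q²Δλ²) = 7622.42 km
Excess = 7622.42 − 7071.86 = 550.56 ≈ 551 km

551 km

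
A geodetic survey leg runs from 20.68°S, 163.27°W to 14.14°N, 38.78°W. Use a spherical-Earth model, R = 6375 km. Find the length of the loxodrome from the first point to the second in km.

Δψ = ln[tan(π/4+φ₂/2)/tan(π/4+φ₁/2)] = +0.6184;  Δφ = +0.6077 rad,  Δλ = +2.1728 rad
q = Δφ/Δψ = 0.9828
d = R·√(Δφ² + q²Δλ²) = 6375·2.22015 = 14153 km

14153 km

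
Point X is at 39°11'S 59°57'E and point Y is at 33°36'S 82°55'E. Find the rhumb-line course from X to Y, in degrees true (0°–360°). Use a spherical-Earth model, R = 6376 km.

Meridional parts: M(φ₁)=-0.7444, M(φ₂)=-0.6233 → ΔM = +0.1212;  Δλ = +0.4008 rad
tan C = Δλ / ΔM = +3.3085 → C = 73.18°

73.2°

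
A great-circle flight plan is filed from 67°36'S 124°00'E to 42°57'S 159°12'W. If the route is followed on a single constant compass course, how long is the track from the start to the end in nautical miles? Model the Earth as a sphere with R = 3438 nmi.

2919 nmi

Rhumb course C = atan2(Δλ, Δψ) with Δψ = ln[tan(π/4+φ₂/2)/tan(π/4+φ₁/2)] = +0.7878, Δλ = +1.3404 → C = 59.56°
d = R·|Δφ| / |cos C| = 3438·0.43022 / 0.50670 = 2919 nmi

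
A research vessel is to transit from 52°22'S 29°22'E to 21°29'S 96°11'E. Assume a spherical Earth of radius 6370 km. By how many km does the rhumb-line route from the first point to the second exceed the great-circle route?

155 km

Great circle: cos σ = sin φ₁ sin φ₂ + cos φ₁ cos φ₂ cos Δλ,  σ = 1.0313 rad → d_gc = 6569.3 km
Rhumb line: Δψ = +0.6925, q = Δφ/Δψ = 0.7783, d_rh = R√(Δφ²+q²Δλ²) = 6724.4 km
Excess = 6724.4 − 6569.3 = 155.1 ≈ 155 km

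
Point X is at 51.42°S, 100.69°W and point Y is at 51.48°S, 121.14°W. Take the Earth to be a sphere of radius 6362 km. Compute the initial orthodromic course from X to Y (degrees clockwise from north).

θ = atan2( sin Δλ·cos φ₂ ,  cos φ₁ sin φ₂ − sin φ₁ cos φ₂ cos Δλ )
  = atan2(-0.2176, -0.0317) = 261.70°

261.7°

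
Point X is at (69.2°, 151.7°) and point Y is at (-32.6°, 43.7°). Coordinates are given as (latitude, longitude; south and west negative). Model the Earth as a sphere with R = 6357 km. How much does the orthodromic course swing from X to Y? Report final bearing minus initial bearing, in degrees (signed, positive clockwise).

At departure: θ₁ = atan2(sin Δλ cos φ₂, cos φ₁ sin φ₂ − sin φ₁ cos φ₂ cos Δλ) = 273.72°
At arrival: θ₂ = atan2(sin Δλ cos φ₁, −cos φ₂ sin φ₁ + sin φ₂ cos φ₁ cos Δλ) = 204.87°
Δθ = θ₂ − θ₁ = -68.8°

-68.8°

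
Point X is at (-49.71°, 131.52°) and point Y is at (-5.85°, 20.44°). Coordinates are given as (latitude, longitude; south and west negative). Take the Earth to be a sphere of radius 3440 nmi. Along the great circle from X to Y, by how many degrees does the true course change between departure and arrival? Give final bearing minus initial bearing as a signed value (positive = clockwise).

+72.4°

At departure: θ₁ = atan2(sin Δλ cos φ₂, cos φ₁ sin φ₂ − sin φ₁ cos φ₂ cos Δλ) = 249.95°
At arrival: θ₂ = atan2(sin Δλ cos φ₁, −cos φ₂ sin φ₁ + sin φ₂ cos φ₁ cos Δλ) = 322.36°
Δθ = θ₂ − θ₁ = +72.4°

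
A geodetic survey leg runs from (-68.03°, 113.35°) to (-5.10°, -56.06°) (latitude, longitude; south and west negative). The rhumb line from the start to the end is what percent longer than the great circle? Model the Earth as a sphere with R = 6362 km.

Great circle: σ = 1.8586 rad → d_gc = Rσ = 11824.5 km
Rhumb: Δφ = +1.0983, Δλ = -2.9568, Δψ = +1.5502, q = Δφ/Δψ = 0.7085 → d_rh = R√(Δφ²+q²Δλ²) = 15048.4 km
Excess = (15048.4 − 11824.5) / 11824.5 = 3223.9 / 11824.5 = 27.26% ≈ 27.3%

27.3%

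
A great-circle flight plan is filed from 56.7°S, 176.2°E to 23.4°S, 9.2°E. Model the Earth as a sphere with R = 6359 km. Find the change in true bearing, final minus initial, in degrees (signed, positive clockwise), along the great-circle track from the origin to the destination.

+160.7°

At departure: θ₁ = atan2(sin Δλ cos φ₂, cos φ₁ sin φ₂ − sin φ₁ cos φ₂ cos Δλ) = 192.07°
At arrival: θ₂ = atan2(sin Δλ cos φ₁, −cos φ₂ sin φ₁ + sin φ₂ cos φ₁ cos Δλ) = 352.81°
Δθ = θ₂ − θ₁ = +160.7°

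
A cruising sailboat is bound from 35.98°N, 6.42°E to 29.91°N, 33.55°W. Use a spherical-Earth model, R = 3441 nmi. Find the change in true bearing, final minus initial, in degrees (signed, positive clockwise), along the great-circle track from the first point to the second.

-22.4°

Initial bearing θ₁ = atan2(sin Δλ cos φ₂, cos φ₁ sin φ₂ − sin φ₁ cos φ₂ cos Δλ) = 271.36°
Final bearing θ₂ = (initial bearing from the destination back to the start) + 180° = 248.96°
Δθ = θ₂ − θ₁ = -22.4°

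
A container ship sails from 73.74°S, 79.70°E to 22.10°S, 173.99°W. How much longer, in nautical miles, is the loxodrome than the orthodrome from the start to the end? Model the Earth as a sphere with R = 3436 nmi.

Great circle: cos σ = sin φ₁ sin φ₂ + cos φ₁ cos φ₂ cos Δλ,  σ = 1.2783 rad → d_gc = 4392.3 nmi
Rhumb line: Δψ = +1.5503, q = Δφ/Δψ = 0.5814, d_rh = R√(Δφ²+q²Δλ²) = 4829.9 nmi
Excess = 4829.9 − 4392.3 = 437.6 ≈ 438 nmi

438 nmi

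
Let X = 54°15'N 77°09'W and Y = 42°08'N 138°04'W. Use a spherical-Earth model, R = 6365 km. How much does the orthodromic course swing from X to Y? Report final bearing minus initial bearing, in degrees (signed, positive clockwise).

-47.6°

At departure: θ₁ = atan2(sin Δλ cos φ₂, cos φ₁ sin φ₂ − sin φ₁ cos φ₂ cos Δλ) = 278.72°
At arrival: θ₂ = atan2(sin Δλ cos φ₁, −cos φ₂ sin φ₁ + sin φ₂ cos φ₁ cos Δλ) = 231.14°
Δθ = θ₂ − θ₁ = -47.6°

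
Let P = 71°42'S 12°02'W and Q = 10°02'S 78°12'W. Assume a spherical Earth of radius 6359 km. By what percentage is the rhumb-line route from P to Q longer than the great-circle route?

2.9%

Great circle: σ = 1.2762 rad → d_gc = Rσ = 8115.4 km
Rhumb: Δφ = +1.0763, Δλ = -1.1548, Δψ = +1.6499, q = Δφ/Δψ = 0.6523 → d_rh = R√(Δφ²+q²Δλ²) = 8354.0 km
Excess = (8354.0 − 8115.4) / 8115.4 = 238.6 / 8115.4 = 2.94% ≈ 2.9%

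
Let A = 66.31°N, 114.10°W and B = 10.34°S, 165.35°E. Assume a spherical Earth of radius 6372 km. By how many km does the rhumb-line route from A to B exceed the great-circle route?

307 km

Great circle: cos σ = sin φ₁ sin φ₂ + cos φ₁ cos φ₂ cos Δλ,  σ = 1.6704 rad → d_gc = 10644.0 km
Rhumb line: Δψ = -1.7434, q = Δφ/Δψ = 0.7674, d_rh = R√(Δφ²+q²Δλ²) = 10950.7 km
Excess = 10950.7 − 10644.0 = 306.7 ≈ 307 km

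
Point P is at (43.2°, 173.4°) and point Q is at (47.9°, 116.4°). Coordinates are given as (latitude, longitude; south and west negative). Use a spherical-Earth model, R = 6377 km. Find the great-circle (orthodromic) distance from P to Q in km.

4372 km

Haversine: a = sin²(Δφ/2)+cos φ₁ cos φ₂ sin²(Δλ/2) = 0.11295;  σ = 2·atan2(√a,√(1−a))
σ = 39.277° → d = Rσ = 6377·0.68551 = 4372 km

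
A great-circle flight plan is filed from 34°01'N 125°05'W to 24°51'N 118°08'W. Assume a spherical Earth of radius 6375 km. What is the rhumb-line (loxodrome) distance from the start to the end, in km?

Δψ = ln[tan(π/4+φ₂/2)/tan(π/4+φ₁/2)] = -0.1840;  Δφ = -0.1600 rad,  Δλ = +0.1213 rad
q = Δφ/Δψ = 0.8694
d = R·√(Δφ² + q²Δλ²) = 6375·0.19162 = 1222 km

1222 km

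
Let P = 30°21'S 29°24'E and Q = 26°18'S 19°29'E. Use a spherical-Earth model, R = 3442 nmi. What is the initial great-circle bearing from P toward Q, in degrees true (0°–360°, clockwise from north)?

292.5°

N = sin Δλ·cos φ₂ = -0.1544;  D = cos φ₁ sin φ₂ − sin φ₁ cos φ₂ cos Δλ = +0.0639
initial course = atan2(N, D) = 292.47°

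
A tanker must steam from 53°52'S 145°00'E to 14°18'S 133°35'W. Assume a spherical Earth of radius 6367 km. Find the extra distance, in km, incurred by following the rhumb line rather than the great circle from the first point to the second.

Great circle: cos σ = sin φ₁ sin φ₂ + cos φ₁ cos φ₂ cos Δλ,  σ = 1.2820 rad → d_gc = 8162.7 km
Rhumb line: Δψ = +0.8680, q = Δφ/Δψ = 0.7956, d_rh = R√(Δφ²+q²Δλ²) = 8434.6 km
Excess = 8434.6 − 8162.7 = 271.9 ≈ 272 km

272 km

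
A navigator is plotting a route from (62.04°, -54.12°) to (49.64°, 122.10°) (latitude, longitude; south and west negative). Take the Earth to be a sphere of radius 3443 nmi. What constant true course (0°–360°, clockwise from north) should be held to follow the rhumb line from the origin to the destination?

Meridional parts: M(φ₁)=+1.3905, M(φ₂)=+1.0009 → ΔM = -0.3895;  Δλ = +3.0756 rad
tan C = Δλ / ΔM = -7.8957 → C = 97.22°

97.2°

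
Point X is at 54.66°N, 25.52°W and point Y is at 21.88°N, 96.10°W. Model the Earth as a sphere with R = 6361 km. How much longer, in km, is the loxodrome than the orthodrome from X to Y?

Great circle: cos σ = sin φ₁ sin φ₂ + cos φ₁ cos φ₂ cos Δλ,  σ = 1.0673 rad → d_gc = 6789.3 km
Rhumb line: Δψ = -0.7524, q = Δφ/Δψ = 0.7604, d_rh = R√(Δφ²+q²Δλ²) = 6981.7 km
Excess = 6981.7 − 6789.3 = 192.4 ≈ 192 km

192 km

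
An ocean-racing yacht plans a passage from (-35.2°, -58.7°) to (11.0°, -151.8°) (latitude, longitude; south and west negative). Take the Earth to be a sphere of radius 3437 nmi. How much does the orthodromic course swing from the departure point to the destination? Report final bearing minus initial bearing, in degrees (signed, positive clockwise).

+27.1°

At departure: θ₁ = atan2(sin Δλ cos φ₂, cos φ₁ sin φ₂ − sin φ₁ cos φ₂ cos Δλ) = 277.29°
At arrival: θ₂ = atan2(sin Δλ cos φ₁, −cos φ₂ sin φ₁ + sin φ₂ cos φ₁ cos Δλ) = 304.34°
Δθ = θ₂ − θ₁ = +27.1°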